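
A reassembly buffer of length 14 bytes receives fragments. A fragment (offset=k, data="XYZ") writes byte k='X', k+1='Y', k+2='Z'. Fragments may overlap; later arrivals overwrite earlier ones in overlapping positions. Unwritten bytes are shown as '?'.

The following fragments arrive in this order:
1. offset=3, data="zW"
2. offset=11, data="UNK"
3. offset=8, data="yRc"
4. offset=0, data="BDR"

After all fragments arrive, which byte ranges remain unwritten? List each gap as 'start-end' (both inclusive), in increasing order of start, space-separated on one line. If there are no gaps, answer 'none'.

Answer: 5-7

Derivation:
Fragment 1: offset=3 len=2
Fragment 2: offset=11 len=3
Fragment 3: offset=8 len=3
Fragment 4: offset=0 len=3
Gaps: 5-7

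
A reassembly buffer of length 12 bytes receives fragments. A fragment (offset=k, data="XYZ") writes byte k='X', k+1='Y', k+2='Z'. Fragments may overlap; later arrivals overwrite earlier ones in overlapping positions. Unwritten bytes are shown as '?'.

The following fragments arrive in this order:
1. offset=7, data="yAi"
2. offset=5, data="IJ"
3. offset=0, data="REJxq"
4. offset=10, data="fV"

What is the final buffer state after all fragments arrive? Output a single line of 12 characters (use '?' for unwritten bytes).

Answer: REJxqIJyAifV

Derivation:
Fragment 1: offset=7 data="yAi" -> buffer=???????yAi??
Fragment 2: offset=5 data="IJ" -> buffer=?????IJyAi??
Fragment 3: offset=0 data="REJxq" -> buffer=REJxqIJyAi??
Fragment 4: offset=10 data="fV" -> buffer=REJxqIJyAifV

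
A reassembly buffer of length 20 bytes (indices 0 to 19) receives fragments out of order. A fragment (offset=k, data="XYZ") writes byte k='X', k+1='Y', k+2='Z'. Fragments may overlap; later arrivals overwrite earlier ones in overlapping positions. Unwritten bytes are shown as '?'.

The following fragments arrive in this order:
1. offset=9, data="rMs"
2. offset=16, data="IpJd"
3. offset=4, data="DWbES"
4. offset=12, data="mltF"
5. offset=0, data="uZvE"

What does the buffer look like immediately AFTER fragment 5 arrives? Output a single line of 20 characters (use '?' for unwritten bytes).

Fragment 1: offset=9 data="rMs" -> buffer=?????????rMs????????
Fragment 2: offset=16 data="IpJd" -> buffer=?????????rMs????IpJd
Fragment 3: offset=4 data="DWbES" -> buffer=????DWbESrMs????IpJd
Fragment 4: offset=12 data="mltF" -> buffer=????DWbESrMsmltFIpJd
Fragment 5: offset=0 data="uZvE" -> buffer=uZvEDWbESrMsmltFIpJd

Answer: uZvEDWbESrMsmltFIpJd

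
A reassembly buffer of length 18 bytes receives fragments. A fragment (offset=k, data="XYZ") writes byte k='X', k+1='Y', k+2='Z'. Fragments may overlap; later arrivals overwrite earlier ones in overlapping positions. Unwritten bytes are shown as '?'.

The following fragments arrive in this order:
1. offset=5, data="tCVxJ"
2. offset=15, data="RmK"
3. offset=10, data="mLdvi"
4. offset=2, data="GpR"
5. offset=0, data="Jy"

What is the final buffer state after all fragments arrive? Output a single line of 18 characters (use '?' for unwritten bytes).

Fragment 1: offset=5 data="tCVxJ" -> buffer=?????tCVxJ????????
Fragment 2: offset=15 data="RmK" -> buffer=?????tCVxJ?????RmK
Fragment 3: offset=10 data="mLdvi" -> buffer=?????tCVxJmLdviRmK
Fragment 4: offset=2 data="GpR" -> buffer=??GpRtCVxJmLdviRmK
Fragment 5: offset=0 data="Jy" -> buffer=JyGpRtCVxJmLdviRmK

Answer: JyGpRtCVxJmLdviRmK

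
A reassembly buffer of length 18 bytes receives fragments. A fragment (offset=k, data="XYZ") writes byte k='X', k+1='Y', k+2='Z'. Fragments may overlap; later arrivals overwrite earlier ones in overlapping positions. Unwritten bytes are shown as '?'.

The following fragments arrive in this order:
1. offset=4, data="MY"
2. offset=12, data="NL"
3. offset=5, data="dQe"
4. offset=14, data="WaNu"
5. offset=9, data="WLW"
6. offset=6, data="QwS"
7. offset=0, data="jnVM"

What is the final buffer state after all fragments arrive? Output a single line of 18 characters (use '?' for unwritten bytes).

Answer: jnVMMdQwSWLWNLWaNu

Derivation:
Fragment 1: offset=4 data="MY" -> buffer=????MY????????????
Fragment 2: offset=12 data="NL" -> buffer=????MY??????NL????
Fragment 3: offset=5 data="dQe" -> buffer=????MdQe????NL????
Fragment 4: offset=14 data="WaNu" -> buffer=????MdQe????NLWaNu
Fragment 5: offset=9 data="WLW" -> buffer=????MdQe?WLWNLWaNu
Fragment 6: offset=6 data="QwS" -> buffer=????MdQwSWLWNLWaNu
Fragment 7: offset=0 data="jnVM" -> buffer=jnVMMdQwSWLWNLWaNu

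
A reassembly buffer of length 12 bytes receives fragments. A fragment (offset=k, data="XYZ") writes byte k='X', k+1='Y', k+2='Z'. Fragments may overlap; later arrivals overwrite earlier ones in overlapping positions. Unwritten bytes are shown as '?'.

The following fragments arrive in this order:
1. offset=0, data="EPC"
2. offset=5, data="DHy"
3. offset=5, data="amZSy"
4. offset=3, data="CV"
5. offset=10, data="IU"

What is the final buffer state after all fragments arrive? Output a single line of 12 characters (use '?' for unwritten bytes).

Answer: EPCCVamZSyIU

Derivation:
Fragment 1: offset=0 data="EPC" -> buffer=EPC?????????
Fragment 2: offset=5 data="DHy" -> buffer=EPC??DHy????
Fragment 3: offset=5 data="amZSy" -> buffer=EPC??amZSy??
Fragment 4: offset=3 data="CV" -> buffer=EPCCVamZSy??
Fragment 5: offset=10 data="IU" -> buffer=EPCCVamZSyIU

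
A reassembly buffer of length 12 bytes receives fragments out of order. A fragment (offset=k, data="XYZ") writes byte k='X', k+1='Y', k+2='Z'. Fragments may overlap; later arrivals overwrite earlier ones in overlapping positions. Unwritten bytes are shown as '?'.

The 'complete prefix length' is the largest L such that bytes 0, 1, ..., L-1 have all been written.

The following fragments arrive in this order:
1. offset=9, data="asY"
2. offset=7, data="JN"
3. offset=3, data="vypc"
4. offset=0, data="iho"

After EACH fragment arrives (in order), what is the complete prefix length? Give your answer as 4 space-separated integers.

Fragment 1: offset=9 data="asY" -> buffer=?????????asY -> prefix_len=0
Fragment 2: offset=7 data="JN" -> buffer=???????JNasY -> prefix_len=0
Fragment 3: offset=3 data="vypc" -> buffer=???vypcJNasY -> prefix_len=0
Fragment 4: offset=0 data="iho" -> buffer=ihovypcJNasY -> prefix_len=12

Answer: 0 0 0 12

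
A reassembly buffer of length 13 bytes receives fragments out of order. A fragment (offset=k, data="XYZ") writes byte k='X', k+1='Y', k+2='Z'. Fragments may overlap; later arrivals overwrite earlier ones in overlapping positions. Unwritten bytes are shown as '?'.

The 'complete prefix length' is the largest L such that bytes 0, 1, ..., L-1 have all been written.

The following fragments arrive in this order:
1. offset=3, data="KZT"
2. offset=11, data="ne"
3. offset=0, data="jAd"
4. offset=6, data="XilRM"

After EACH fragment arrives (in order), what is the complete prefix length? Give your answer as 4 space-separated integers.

Answer: 0 0 6 13

Derivation:
Fragment 1: offset=3 data="KZT" -> buffer=???KZT??????? -> prefix_len=0
Fragment 2: offset=11 data="ne" -> buffer=???KZT?????ne -> prefix_len=0
Fragment 3: offset=0 data="jAd" -> buffer=jAdKZT?????ne -> prefix_len=6
Fragment 4: offset=6 data="XilRM" -> buffer=jAdKZTXilRMne -> prefix_len=13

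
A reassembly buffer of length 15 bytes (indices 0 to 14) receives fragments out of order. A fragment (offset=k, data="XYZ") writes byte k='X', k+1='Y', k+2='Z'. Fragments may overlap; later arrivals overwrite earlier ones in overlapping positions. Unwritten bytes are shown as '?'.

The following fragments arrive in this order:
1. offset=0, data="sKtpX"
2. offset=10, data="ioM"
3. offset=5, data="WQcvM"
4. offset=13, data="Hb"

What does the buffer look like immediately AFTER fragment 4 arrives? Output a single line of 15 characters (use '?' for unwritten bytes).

Answer: sKtpXWQcvMioMHb

Derivation:
Fragment 1: offset=0 data="sKtpX" -> buffer=sKtpX??????????
Fragment 2: offset=10 data="ioM" -> buffer=sKtpX?????ioM??
Fragment 3: offset=5 data="WQcvM" -> buffer=sKtpXWQcvMioM??
Fragment 4: offset=13 data="Hb" -> buffer=sKtpXWQcvMioMHb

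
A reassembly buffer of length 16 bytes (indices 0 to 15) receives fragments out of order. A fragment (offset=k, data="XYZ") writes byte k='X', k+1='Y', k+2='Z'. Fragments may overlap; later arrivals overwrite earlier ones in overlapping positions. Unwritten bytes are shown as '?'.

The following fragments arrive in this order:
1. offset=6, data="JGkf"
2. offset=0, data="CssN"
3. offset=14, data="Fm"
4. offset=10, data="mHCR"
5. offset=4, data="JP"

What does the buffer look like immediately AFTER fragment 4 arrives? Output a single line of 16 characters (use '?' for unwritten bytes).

Fragment 1: offset=6 data="JGkf" -> buffer=??????JGkf??????
Fragment 2: offset=0 data="CssN" -> buffer=CssN??JGkf??????
Fragment 3: offset=14 data="Fm" -> buffer=CssN??JGkf????Fm
Fragment 4: offset=10 data="mHCR" -> buffer=CssN??JGkfmHCRFm

Answer: CssN??JGkfmHCRFm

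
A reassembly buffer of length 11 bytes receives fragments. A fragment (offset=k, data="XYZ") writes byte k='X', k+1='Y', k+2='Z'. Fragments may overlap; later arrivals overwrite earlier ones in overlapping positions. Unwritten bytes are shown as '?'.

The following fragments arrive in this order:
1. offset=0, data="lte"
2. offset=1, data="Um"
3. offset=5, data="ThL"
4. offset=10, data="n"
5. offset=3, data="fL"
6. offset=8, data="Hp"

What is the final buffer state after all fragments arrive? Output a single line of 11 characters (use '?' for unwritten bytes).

Answer: lUmfLThLHpn

Derivation:
Fragment 1: offset=0 data="lte" -> buffer=lte????????
Fragment 2: offset=1 data="Um" -> buffer=lUm????????
Fragment 3: offset=5 data="ThL" -> buffer=lUm??ThL???
Fragment 4: offset=10 data="n" -> buffer=lUm??ThL??n
Fragment 5: offset=3 data="fL" -> buffer=lUmfLThL??n
Fragment 6: offset=8 data="Hp" -> buffer=lUmfLThLHpn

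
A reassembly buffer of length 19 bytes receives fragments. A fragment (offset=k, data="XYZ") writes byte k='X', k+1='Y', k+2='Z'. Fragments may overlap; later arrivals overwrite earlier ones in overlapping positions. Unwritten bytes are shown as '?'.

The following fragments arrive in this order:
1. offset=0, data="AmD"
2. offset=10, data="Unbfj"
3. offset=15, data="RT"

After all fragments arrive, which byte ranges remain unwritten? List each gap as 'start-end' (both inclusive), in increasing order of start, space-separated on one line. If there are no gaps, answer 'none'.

Answer: 3-9 17-18

Derivation:
Fragment 1: offset=0 len=3
Fragment 2: offset=10 len=5
Fragment 3: offset=15 len=2
Gaps: 3-9 17-18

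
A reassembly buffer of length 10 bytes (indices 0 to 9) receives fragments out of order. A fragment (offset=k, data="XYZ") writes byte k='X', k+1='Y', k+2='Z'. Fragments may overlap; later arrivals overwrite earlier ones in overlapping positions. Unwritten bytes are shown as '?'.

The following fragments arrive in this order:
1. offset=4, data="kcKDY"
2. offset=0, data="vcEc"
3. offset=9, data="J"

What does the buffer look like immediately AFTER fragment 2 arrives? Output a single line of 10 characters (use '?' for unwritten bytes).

Fragment 1: offset=4 data="kcKDY" -> buffer=????kcKDY?
Fragment 2: offset=0 data="vcEc" -> buffer=vcEckcKDY?

Answer: vcEckcKDY?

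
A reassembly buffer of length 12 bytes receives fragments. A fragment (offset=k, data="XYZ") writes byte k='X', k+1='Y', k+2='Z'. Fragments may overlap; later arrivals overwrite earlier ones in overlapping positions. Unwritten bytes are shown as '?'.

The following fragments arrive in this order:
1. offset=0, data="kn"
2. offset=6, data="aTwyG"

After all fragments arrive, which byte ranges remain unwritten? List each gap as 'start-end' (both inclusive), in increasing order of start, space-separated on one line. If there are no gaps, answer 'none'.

Answer: 2-5 11-11

Derivation:
Fragment 1: offset=0 len=2
Fragment 2: offset=6 len=5
Gaps: 2-5 11-11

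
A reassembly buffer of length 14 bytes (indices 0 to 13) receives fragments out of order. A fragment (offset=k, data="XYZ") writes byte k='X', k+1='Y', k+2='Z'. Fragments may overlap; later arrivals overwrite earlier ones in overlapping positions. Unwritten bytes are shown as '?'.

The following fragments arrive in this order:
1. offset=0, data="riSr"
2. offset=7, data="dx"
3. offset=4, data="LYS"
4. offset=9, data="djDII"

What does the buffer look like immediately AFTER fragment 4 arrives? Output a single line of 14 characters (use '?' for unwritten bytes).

Fragment 1: offset=0 data="riSr" -> buffer=riSr??????????
Fragment 2: offset=7 data="dx" -> buffer=riSr???dx?????
Fragment 3: offset=4 data="LYS" -> buffer=riSrLYSdx?????
Fragment 4: offset=9 data="djDII" -> buffer=riSrLYSdxdjDII

Answer: riSrLYSdxdjDII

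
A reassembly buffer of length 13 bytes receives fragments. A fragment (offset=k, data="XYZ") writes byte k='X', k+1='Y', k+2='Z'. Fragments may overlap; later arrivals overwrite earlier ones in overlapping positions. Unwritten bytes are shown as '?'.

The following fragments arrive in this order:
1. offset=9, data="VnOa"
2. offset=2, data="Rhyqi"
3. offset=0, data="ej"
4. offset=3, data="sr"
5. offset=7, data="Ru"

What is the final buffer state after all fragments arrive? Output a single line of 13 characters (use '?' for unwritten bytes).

Fragment 1: offset=9 data="VnOa" -> buffer=?????????VnOa
Fragment 2: offset=2 data="Rhyqi" -> buffer=??Rhyqi??VnOa
Fragment 3: offset=0 data="ej" -> buffer=ejRhyqi??VnOa
Fragment 4: offset=3 data="sr" -> buffer=ejRsrqi??VnOa
Fragment 5: offset=7 data="Ru" -> buffer=ejRsrqiRuVnOa

Answer: ejRsrqiRuVnOa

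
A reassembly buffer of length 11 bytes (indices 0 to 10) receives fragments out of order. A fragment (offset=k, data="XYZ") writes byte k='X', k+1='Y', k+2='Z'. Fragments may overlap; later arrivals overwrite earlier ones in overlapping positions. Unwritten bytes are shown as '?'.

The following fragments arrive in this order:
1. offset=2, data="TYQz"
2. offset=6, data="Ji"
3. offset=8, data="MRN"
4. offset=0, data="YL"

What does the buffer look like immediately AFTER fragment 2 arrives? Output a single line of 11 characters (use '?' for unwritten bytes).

Fragment 1: offset=2 data="TYQz" -> buffer=??TYQz?????
Fragment 2: offset=6 data="Ji" -> buffer=??TYQzJi???

Answer: ??TYQzJi???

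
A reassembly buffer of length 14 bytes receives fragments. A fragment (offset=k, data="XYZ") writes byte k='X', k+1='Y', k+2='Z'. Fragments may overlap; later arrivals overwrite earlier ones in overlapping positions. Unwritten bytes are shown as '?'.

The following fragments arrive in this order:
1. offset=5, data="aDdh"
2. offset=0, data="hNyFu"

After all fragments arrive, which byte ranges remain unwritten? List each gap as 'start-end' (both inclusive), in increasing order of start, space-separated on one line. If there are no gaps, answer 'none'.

Answer: 9-13

Derivation:
Fragment 1: offset=5 len=4
Fragment 2: offset=0 len=5
Gaps: 9-13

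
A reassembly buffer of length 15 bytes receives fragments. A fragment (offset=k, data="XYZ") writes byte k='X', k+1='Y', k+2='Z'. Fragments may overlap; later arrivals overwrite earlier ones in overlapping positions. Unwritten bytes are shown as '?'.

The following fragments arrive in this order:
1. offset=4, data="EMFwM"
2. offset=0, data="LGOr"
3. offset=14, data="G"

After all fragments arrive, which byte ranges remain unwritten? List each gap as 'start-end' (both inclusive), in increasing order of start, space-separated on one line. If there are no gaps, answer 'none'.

Answer: 9-13

Derivation:
Fragment 1: offset=4 len=5
Fragment 2: offset=0 len=4
Fragment 3: offset=14 len=1
Gaps: 9-13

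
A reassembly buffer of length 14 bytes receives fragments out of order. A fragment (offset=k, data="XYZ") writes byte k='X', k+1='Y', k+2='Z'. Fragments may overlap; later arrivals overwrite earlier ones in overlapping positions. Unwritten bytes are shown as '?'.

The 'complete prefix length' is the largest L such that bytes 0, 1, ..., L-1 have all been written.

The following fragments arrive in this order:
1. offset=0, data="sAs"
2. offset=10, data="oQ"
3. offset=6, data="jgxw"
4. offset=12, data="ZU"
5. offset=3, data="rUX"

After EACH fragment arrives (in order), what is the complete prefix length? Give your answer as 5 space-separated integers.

Answer: 3 3 3 3 14

Derivation:
Fragment 1: offset=0 data="sAs" -> buffer=sAs??????????? -> prefix_len=3
Fragment 2: offset=10 data="oQ" -> buffer=sAs???????oQ?? -> prefix_len=3
Fragment 3: offset=6 data="jgxw" -> buffer=sAs???jgxwoQ?? -> prefix_len=3
Fragment 4: offset=12 data="ZU" -> buffer=sAs???jgxwoQZU -> prefix_len=3
Fragment 5: offset=3 data="rUX" -> buffer=sAsrUXjgxwoQZU -> prefix_len=14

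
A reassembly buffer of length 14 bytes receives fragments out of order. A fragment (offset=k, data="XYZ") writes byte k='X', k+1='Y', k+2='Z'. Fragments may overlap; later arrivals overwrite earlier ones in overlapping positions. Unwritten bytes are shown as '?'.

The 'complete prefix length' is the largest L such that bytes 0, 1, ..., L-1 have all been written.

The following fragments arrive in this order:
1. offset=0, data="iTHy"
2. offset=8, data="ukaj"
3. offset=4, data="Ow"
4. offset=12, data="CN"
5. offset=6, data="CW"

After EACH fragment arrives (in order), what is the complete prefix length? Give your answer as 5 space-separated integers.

Fragment 1: offset=0 data="iTHy" -> buffer=iTHy?????????? -> prefix_len=4
Fragment 2: offset=8 data="ukaj" -> buffer=iTHy????ukaj?? -> prefix_len=4
Fragment 3: offset=4 data="Ow" -> buffer=iTHyOw??ukaj?? -> prefix_len=6
Fragment 4: offset=12 data="CN" -> buffer=iTHyOw??ukajCN -> prefix_len=6
Fragment 5: offset=6 data="CW" -> buffer=iTHyOwCWukajCN -> prefix_len=14

Answer: 4 4 6 6 14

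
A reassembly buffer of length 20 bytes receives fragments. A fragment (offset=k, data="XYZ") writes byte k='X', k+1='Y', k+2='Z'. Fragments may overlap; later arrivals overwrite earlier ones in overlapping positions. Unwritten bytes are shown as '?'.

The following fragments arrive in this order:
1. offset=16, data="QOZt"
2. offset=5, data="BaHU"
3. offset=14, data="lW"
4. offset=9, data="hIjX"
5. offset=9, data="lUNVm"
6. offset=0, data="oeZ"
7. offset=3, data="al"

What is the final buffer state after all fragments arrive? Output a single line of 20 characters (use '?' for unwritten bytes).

Answer: oeZalBaHUlUNVmlWQOZt

Derivation:
Fragment 1: offset=16 data="QOZt" -> buffer=????????????????QOZt
Fragment 2: offset=5 data="BaHU" -> buffer=?????BaHU???????QOZt
Fragment 3: offset=14 data="lW" -> buffer=?????BaHU?????lWQOZt
Fragment 4: offset=9 data="hIjX" -> buffer=?????BaHUhIjX?lWQOZt
Fragment 5: offset=9 data="lUNVm" -> buffer=?????BaHUlUNVmlWQOZt
Fragment 6: offset=0 data="oeZ" -> buffer=oeZ??BaHUlUNVmlWQOZt
Fragment 7: offset=3 data="al" -> buffer=oeZalBaHUlUNVmlWQOZt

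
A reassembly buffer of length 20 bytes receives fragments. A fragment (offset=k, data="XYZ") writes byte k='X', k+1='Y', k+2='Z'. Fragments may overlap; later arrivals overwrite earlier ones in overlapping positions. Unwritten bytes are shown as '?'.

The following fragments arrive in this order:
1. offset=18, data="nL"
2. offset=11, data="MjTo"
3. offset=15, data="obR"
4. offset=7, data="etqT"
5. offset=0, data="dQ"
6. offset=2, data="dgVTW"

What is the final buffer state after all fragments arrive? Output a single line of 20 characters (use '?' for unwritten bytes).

Answer: dQdgVTWetqTMjToobRnL

Derivation:
Fragment 1: offset=18 data="nL" -> buffer=??????????????????nL
Fragment 2: offset=11 data="MjTo" -> buffer=???????????MjTo???nL
Fragment 3: offset=15 data="obR" -> buffer=???????????MjToobRnL
Fragment 4: offset=7 data="etqT" -> buffer=???????etqTMjToobRnL
Fragment 5: offset=0 data="dQ" -> buffer=dQ?????etqTMjToobRnL
Fragment 6: offset=2 data="dgVTW" -> buffer=dQdgVTWetqTMjToobRnL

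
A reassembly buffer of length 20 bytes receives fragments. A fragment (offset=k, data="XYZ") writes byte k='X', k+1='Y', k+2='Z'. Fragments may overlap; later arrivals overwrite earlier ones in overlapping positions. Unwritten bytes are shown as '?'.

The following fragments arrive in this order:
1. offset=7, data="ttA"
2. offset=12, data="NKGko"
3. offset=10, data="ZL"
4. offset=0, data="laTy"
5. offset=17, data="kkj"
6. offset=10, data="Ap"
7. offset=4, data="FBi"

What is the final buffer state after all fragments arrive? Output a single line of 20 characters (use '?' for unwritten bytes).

Fragment 1: offset=7 data="ttA" -> buffer=???????ttA??????????
Fragment 2: offset=12 data="NKGko" -> buffer=???????ttA??NKGko???
Fragment 3: offset=10 data="ZL" -> buffer=???????ttAZLNKGko???
Fragment 4: offset=0 data="laTy" -> buffer=laTy???ttAZLNKGko???
Fragment 5: offset=17 data="kkj" -> buffer=laTy???ttAZLNKGkokkj
Fragment 6: offset=10 data="Ap" -> buffer=laTy???ttAApNKGkokkj
Fragment 7: offset=4 data="FBi" -> buffer=laTyFBittAApNKGkokkj

Answer: laTyFBittAApNKGkokkj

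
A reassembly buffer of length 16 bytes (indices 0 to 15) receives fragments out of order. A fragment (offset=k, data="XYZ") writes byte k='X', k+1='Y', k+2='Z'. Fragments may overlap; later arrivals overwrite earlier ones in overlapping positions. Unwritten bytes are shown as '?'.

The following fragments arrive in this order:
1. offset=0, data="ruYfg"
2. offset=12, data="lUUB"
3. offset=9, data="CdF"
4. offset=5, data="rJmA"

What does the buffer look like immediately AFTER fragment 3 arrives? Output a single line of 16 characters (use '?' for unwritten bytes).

Answer: ruYfg????CdFlUUB

Derivation:
Fragment 1: offset=0 data="ruYfg" -> buffer=ruYfg???????????
Fragment 2: offset=12 data="lUUB" -> buffer=ruYfg???????lUUB
Fragment 3: offset=9 data="CdF" -> buffer=ruYfg????CdFlUUB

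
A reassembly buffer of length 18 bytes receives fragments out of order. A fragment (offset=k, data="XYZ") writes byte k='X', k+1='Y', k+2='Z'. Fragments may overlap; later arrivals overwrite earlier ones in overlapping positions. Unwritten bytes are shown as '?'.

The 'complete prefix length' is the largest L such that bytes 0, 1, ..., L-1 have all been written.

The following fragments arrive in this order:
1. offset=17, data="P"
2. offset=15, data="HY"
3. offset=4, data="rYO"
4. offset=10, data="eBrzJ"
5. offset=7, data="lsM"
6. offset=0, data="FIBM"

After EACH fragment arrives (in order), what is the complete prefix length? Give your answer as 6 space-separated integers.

Answer: 0 0 0 0 0 18

Derivation:
Fragment 1: offset=17 data="P" -> buffer=?????????????????P -> prefix_len=0
Fragment 2: offset=15 data="HY" -> buffer=???????????????HYP -> prefix_len=0
Fragment 3: offset=4 data="rYO" -> buffer=????rYO????????HYP -> prefix_len=0
Fragment 4: offset=10 data="eBrzJ" -> buffer=????rYO???eBrzJHYP -> prefix_len=0
Fragment 5: offset=7 data="lsM" -> buffer=????rYOlsMeBrzJHYP -> prefix_len=0
Fragment 6: offset=0 data="FIBM" -> buffer=FIBMrYOlsMeBrzJHYP -> prefix_len=18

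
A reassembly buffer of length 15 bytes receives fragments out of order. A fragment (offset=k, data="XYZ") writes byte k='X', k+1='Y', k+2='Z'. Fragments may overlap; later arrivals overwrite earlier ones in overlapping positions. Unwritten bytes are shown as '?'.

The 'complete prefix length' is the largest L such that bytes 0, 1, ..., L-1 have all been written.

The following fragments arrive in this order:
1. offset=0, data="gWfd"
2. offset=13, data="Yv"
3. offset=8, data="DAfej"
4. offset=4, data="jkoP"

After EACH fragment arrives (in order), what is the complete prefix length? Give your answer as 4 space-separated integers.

Fragment 1: offset=0 data="gWfd" -> buffer=gWfd??????????? -> prefix_len=4
Fragment 2: offset=13 data="Yv" -> buffer=gWfd?????????Yv -> prefix_len=4
Fragment 3: offset=8 data="DAfej" -> buffer=gWfd????DAfejYv -> prefix_len=4
Fragment 4: offset=4 data="jkoP" -> buffer=gWfdjkoPDAfejYv -> prefix_len=15

Answer: 4 4 4 15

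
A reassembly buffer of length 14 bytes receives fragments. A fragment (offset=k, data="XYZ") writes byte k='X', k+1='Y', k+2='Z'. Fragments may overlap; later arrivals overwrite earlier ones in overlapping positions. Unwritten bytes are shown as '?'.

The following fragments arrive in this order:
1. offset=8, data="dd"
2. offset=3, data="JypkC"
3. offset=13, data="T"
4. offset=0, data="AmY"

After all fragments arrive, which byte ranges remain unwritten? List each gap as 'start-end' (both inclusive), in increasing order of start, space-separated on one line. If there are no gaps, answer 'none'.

Fragment 1: offset=8 len=2
Fragment 2: offset=3 len=5
Fragment 3: offset=13 len=1
Fragment 4: offset=0 len=3
Gaps: 10-12

Answer: 10-12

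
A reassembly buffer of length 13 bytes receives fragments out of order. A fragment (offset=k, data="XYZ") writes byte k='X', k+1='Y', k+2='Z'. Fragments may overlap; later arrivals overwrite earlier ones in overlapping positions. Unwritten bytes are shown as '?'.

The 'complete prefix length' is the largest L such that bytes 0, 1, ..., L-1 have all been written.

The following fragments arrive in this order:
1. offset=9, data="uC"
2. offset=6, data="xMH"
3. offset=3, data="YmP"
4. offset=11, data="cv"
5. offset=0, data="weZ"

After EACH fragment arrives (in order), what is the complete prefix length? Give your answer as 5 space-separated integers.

Answer: 0 0 0 0 13

Derivation:
Fragment 1: offset=9 data="uC" -> buffer=?????????uC?? -> prefix_len=0
Fragment 2: offset=6 data="xMH" -> buffer=??????xMHuC?? -> prefix_len=0
Fragment 3: offset=3 data="YmP" -> buffer=???YmPxMHuC?? -> prefix_len=0
Fragment 4: offset=11 data="cv" -> buffer=???YmPxMHuCcv -> prefix_len=0
Fragment 5: offset=0 data="weZ" -> buffer=weZYmPxMHuCcv -> prefix_len=13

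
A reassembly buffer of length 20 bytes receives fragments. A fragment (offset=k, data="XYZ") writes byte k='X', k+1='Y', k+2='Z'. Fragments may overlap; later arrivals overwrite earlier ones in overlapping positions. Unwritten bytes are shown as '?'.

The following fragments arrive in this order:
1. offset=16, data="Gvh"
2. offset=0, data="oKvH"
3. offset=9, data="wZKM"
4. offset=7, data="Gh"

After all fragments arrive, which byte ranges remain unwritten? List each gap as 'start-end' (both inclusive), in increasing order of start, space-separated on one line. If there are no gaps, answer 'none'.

Fragment 1: offset=16 len=3
Fragment 2: offset=0 len=4
Fragment 3: offset=9 len=4
Fragment 4: offset=7 len=2
Gaps: 4-6 13-15 19-19

Answer: 4-6 13-15 19-19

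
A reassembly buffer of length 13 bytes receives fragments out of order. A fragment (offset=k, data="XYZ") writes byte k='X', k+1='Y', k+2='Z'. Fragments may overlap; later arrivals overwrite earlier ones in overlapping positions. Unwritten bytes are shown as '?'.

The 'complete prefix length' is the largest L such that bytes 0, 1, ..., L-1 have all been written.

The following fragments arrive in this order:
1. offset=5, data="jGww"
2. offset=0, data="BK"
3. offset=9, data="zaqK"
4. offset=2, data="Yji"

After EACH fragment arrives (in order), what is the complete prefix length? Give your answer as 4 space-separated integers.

Answer: 0 2 2 13

Derivation:
Fragment 1: offset=5 data="jGww" -> buffer=?????jGww???? -> prefix_len=0
Fragment 2: offset=0 data="BK" -> buffer=BK???jGww???? -> prefix_len=2
Fragment 3: offset=9 data="zaqK" -> buffer=BK???jGwwzaqK -> prefix_len=2
Fragment 4: offset=2 data="Yji" -> buffer=BKYjijGwwzaqK -> prefix_len=13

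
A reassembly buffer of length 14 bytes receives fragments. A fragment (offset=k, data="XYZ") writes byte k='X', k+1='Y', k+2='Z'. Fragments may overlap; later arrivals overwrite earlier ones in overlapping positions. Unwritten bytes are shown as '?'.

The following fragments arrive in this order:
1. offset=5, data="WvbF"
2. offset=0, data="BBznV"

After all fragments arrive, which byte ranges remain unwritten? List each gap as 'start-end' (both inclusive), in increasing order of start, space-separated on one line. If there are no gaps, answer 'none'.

Answer: 9-13

Derivation:
Fragment 1: offset=5 len=4
Fragment 2: offset=0 len=5
Gaps: 9-13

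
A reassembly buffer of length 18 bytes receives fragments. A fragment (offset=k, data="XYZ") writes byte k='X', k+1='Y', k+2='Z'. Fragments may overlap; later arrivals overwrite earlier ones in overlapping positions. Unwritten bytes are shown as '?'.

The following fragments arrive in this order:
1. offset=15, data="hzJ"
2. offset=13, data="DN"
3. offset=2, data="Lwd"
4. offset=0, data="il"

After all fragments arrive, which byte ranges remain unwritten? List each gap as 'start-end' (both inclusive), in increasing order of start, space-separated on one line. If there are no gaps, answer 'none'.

Answer: 5-12

Derivation:
Fragment 1: offset=15 len=3
Fragment 2: offset=13 len=2
Fragment 3: offset=2 len=3
Fragment 4: offset=0 len=2
Gaps: 5-12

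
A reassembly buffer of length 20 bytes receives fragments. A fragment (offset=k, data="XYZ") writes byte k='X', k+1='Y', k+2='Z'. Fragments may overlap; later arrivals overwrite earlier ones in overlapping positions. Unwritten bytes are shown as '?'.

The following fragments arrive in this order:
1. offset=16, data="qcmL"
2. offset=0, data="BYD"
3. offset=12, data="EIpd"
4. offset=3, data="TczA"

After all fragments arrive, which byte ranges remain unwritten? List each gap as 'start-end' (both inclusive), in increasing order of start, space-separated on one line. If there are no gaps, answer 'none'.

Fragment 1: offset=16 len=4
Fragment 2: offset=0 len=3
Fragment 3: offset=12 len=4
Fragment 4: offset=3 len=4
Gaps: 7-11

Answer: 7-11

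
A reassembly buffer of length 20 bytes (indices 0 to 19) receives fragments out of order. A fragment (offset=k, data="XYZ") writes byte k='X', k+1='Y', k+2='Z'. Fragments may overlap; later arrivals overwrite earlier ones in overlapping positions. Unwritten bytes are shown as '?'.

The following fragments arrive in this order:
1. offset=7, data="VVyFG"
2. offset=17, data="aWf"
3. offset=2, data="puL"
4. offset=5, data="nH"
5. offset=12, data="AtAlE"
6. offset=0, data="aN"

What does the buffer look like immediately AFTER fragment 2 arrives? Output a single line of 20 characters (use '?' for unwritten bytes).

Fragment 1: offset=7 data="VVyFG" -> buffer=???????VVyFG????????
Fragment 2: offset=17 data="aWf" -> buffer=???????VVyFG?????aWf

Answer: ???????VVyFG?????aWf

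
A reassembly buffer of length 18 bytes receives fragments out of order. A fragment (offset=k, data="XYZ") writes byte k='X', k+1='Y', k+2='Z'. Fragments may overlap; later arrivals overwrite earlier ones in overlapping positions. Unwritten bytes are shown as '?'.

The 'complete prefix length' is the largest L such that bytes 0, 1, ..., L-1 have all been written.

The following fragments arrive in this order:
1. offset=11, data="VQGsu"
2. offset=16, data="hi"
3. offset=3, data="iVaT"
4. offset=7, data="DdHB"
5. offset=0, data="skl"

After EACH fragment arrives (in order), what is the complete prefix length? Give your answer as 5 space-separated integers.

Fragment 1: offset=11 data="VQGsu" -> buffer=???????????VQGsu?? -> prefix_len=0
Fragment 2: offset=16 data="hi" -> buffer=???????????VQGsuhi -> prefix_len=0
Fragment 3: offset=3 data="iVaT" -> buffer=???iVaT????VQGsuhi -> prefix_len=0
Fragment 4: offset=7 data="DdHB" -> buffer=???iVaTDdHBVQGsuhi -> prefix_len=0
Fragment 5: offset=0 data="skl" -> buffer=skliVaTDdHBVQGsuhi -> prefix_len=18

Answer: 0 0 0 0 18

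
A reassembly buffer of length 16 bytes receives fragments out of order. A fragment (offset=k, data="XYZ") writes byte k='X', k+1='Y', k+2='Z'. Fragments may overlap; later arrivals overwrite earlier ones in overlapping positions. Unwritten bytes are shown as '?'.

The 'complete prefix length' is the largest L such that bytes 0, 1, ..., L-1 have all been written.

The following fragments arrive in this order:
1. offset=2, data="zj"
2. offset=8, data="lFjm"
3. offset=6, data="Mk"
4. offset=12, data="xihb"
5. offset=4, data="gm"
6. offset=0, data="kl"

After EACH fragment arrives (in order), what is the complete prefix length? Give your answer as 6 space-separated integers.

Fragment 1: offset=2 data="zj" -> buffer=??zj???????????? -> prefix_len=0
Fragment 2: offset=8 data="lFjm" -> buffer=??zj????lFjm???? -> prefix_len=0
Fragment 3: offset=6 data="Mk" -> buffer=??zj??MklFjm???? -> prefix_len=0
Fragment 4: offset=12 data="xihb" -> buffer=??zj??MklFjmxihb -> prefix_len=0
Fragment 5: offset=4 data="gm" -> buffer=??zjgmMklFjmxihb -> prefix_len=0
Fragment 6: offset=0 data="kl" -> buffer=klzjgmMklFjmxihb -> prefix_len=16

Answer: 0 0 0 0 0 16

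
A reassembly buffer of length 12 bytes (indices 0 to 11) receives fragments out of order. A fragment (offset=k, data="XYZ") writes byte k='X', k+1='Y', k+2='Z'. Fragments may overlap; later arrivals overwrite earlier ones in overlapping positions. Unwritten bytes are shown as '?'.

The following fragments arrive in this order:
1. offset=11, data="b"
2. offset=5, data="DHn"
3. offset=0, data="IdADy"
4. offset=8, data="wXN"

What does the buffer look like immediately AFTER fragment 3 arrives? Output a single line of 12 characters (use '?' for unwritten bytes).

Answer: IdADyDHn???b

Derivation:
Fragment 1: offset=11 data="b" -> buffer=???????????b
Fragment 2: offset=5 data="DHn" -> buffer=?????DHn???b
Fragment 3: offset=0 data="IdADy" -> buffer=IdADyDHn???b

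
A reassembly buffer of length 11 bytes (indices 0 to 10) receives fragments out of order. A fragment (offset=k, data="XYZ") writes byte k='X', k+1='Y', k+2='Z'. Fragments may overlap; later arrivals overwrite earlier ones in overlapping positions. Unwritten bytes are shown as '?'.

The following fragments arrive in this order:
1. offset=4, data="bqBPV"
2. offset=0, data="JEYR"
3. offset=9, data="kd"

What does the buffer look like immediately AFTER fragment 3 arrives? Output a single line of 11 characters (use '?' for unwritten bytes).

Answer: JEYRbqBPVkd

Derivation:
Fragment 1: offset=4 data="bqBPV" -> buffer=????bqBPV??
Fragment 2: offset=0 data="JEYR" -> buffer=JEYRbqBPV??
Fragment 3: offset=9 data="kd" -> buffer=JEYRbqBPVkd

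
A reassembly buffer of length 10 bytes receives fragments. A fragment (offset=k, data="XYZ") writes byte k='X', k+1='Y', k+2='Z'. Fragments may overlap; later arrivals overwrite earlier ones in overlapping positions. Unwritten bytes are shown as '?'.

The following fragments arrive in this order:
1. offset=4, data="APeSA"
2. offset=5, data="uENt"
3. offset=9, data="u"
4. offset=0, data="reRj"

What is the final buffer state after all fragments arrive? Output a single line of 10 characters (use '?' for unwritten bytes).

Answer: reRjAuENtu

Derivation:
Fragment 1: offset=4 data="APeSA" -> buffer=????APeSA?
Fragment 2: offset=5 data="uENt" -> buffer=????AuENt?
Fragment 3: offset=9 data="u" -> buffer=????AuENtu
Fragment 4: offset=0 data="reRj" -> buffer=reRjAuENtu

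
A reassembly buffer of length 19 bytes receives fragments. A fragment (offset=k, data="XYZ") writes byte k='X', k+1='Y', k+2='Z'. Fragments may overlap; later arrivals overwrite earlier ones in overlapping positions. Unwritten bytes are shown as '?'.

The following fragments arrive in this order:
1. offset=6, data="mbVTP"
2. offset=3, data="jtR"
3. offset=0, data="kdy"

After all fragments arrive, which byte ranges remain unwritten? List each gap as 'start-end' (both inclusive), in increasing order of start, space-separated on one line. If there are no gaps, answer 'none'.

Fragment 1: offset=6 len=5
Fragment 2: offset=3 len=3
Fragment 3: offset=0 len=3
Gaps: 11-18

Answer: 11-18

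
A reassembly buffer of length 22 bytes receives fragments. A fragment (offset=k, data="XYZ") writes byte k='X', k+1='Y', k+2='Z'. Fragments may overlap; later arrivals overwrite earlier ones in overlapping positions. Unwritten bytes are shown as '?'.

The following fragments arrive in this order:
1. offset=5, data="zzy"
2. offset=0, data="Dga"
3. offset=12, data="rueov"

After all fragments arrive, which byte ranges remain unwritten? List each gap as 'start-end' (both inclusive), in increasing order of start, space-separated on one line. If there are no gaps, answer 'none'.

Fragment 1: offset=5 len=3
Fragment 2: offset=0 len=3
Fragment 3: offset=12 len=5
Gaps: 3-4 8-11 17-21

Answer: 3-4 8-11 17-21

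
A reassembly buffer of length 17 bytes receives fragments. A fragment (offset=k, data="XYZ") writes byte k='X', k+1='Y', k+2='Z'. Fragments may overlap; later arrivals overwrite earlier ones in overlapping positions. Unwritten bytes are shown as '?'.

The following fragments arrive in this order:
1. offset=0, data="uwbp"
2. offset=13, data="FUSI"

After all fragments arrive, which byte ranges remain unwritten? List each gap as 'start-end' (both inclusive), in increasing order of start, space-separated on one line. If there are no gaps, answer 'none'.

Answer: 4-12

Derivation:
Fragment 1: offset=0 len=4
Fragment 2: offset=13 len=4
Gaps: 4-12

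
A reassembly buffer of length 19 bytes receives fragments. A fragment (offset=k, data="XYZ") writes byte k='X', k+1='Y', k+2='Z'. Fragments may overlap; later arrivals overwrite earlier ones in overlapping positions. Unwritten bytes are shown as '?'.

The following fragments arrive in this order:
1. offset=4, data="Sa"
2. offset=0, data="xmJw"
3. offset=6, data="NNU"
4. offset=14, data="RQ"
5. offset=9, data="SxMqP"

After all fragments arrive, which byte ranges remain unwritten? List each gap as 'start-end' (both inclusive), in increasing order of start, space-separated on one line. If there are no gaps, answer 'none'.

Fragment 1: offset=4 len=2
Fragment 2: offset=0 len=4
Fragment 3: offset=6 len=3
Fragment 4: offset=14 len=2
Fragment 5: offset=9 len=5
Gaps: 16-18

Answer: 16-18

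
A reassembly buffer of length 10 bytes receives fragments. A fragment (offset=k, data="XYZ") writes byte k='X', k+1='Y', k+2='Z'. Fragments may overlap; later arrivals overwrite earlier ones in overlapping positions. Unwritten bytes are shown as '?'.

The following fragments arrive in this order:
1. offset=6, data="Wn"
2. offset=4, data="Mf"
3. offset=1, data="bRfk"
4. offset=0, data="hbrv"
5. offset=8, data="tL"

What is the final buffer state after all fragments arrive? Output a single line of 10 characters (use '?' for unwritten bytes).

Answer: hbrvkfWntL

Derivation:
Fragment 1: offset=6 data="Wn" -> buffer=??????Wn??
Fragment 2: offset=4 data="Mf" -> buffer=????MfWn??
Fragment 3: offset=1 data="bRfk" -> buffer=?bRfkfWn??
Fragment 4: offset=0 data="hbrv" -> buffer=hbrvkfWn??
Fragment 5: offset=8 data="tL" -> buffer=hbrvkfWntL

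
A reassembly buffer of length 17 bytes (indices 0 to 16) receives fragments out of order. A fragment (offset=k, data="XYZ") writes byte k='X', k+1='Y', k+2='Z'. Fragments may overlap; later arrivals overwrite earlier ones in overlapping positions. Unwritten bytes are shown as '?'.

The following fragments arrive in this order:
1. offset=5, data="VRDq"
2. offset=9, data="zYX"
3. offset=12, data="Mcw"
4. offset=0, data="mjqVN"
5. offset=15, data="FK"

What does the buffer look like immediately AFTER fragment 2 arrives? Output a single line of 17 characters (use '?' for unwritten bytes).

Fragment 1: offset=5 data="VRDq" -> buffer=?????VRDq????????
Fragment 2: offset=9 data="zYX" -> buffer=?????VRDqzYX?????

Answer: ?????VRDqzYX?????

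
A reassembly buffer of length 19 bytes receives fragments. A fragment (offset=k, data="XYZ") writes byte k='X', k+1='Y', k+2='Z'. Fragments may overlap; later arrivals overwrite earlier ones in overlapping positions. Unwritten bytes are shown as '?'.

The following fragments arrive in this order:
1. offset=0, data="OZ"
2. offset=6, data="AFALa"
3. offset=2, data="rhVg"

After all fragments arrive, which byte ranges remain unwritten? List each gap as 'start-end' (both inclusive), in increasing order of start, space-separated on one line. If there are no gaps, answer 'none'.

Answer: 11-18

Derivation:
Fragment 1: offset=0 len=2
Fragment 2: offset=6 len=5
Fragment 3: offset=2 len=4
Gaps: 11-18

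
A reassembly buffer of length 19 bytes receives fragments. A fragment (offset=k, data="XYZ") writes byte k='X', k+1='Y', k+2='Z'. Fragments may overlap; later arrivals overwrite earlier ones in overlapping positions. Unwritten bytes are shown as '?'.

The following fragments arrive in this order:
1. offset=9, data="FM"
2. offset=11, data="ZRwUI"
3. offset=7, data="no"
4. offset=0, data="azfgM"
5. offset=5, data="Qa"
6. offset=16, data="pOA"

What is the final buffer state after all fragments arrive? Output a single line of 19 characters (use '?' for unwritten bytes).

Fragment 1: offset=9 data="FM" -> buffer=?????????FM????????
Fragment 2: offset=11 data="ZRwUI" -> buffer=?????????FMZRwUI???
Fragment 3: offset=7 data="no" -> buffer=???????noFMZRwUI???
Fragment 4: offset=0 data="azfgM" -> buffer=azfgM??noFMZRwUI???
Fragment 5: offset=5 data="Qa" -> buffer=azfgMQanoFMZRwUI???
Fragment 6: offset=16 data="pOA" -> buffer=azfgMQanoFMZRwUIpOA

Answer: azfgMQanoFMZRwUIpOA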